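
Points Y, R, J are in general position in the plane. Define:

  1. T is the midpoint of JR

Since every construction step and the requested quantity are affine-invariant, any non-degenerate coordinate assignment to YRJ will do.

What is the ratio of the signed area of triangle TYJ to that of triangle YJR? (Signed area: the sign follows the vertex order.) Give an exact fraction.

Choose coordinates Y = (0, 0), R = (1, 0), J = (0, 1).
1. T is the midpoint of JR ⇒ T = (1/2, 1/2)
2·[TYJ] = -1/2, 2·[YJR] = -1
[TYJ]:[YJR] = -1/2:-1 = 1/2

[TYJ]:[YJR] = 1/2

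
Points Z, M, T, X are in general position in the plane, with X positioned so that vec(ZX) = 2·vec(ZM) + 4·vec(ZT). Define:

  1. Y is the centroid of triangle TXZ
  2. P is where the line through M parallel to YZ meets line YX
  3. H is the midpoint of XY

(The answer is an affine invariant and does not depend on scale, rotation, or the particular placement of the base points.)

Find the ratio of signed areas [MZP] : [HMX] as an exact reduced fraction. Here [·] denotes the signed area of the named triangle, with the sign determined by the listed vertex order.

[MZP]:[HMX] = -5

Assign Z = (0, 0), M = (1, 0), T = (0, 1), X = (2, 4) — the answer is frame-independent, so this choice is without loss of generality.
1. Y is the centroid of triangle TXZ ⇒ Y = (2/3, 5/3)
2. P is where the line through M parallel to YZ meets line YX ⇒ P = (4, 15/2)
3. H is the midpoint of XY ⇒ H = (4/3, 17/6)
2·[MZP] = -15/2, 2·[HMX] = 3/2
[MZP]:[HMX] = -15/2:3/2 = -5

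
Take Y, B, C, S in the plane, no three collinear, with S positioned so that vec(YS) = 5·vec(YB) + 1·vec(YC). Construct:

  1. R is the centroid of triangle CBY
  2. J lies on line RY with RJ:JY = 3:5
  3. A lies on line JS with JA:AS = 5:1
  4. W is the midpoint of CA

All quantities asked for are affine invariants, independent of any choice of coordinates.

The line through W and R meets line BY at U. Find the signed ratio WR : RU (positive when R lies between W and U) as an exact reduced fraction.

Assign Y = (0, 0), B = (1, 0), C = (0, 1), S = (5, 1) — the answer is frame-independent, so this choice is without loss of generality.
1. R is the centroid of triangle CBY ⇒ R = (1/3, 1/3)
2. J lies on line RY with RJ:JY = 3:5 ⇒ J = (5/24, 5/24)
3. A lies on line JS with JA:AS = 5:1 ⇒ A = (605/144, 125/144)
4. W is the midpoint of CA ⇒ W = (605/288, 269/288)
line WR meets BY at U = (-112/173, 0)
R = W + t·(U−W) with t = 173/269, so WR:RU = 173/269:96/269

WR:RU = 173/96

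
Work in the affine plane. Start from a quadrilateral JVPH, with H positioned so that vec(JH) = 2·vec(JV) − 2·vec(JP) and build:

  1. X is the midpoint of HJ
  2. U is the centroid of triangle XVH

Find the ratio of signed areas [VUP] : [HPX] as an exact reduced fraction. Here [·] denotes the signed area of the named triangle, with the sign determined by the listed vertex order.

Choose coordinates J = (0, 0), V = (1, 0), P = (0, 1), H = (2, -2).
1. X is the midpoint of HJ ⇒ X = (1, -1)
2. U is the centroid of triangle XVH ⇒ U = (4/3, -1)
2·[VUP] = -2/3, 2·[HPX] = 1
[VUP]:[HPX] = -2/3:1 = -2/3

[VUP]:[HPX] = -2/3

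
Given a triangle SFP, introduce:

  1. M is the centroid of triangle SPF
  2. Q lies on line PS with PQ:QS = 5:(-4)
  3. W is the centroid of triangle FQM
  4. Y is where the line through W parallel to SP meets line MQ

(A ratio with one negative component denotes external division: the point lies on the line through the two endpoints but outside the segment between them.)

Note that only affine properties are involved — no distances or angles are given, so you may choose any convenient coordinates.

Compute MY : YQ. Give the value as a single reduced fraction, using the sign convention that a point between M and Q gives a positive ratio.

Assign S = (0, 0), F = (1, 0), P = (0, 1) — the answer is frame-independent, so this choice is without loss of generality.
1. M is the centroid of triangle SPF ⇒ M = (1/3, 1/3)
2. Q lies on line PS with PQ:QS = 5:(-4) ⇒ Q = (0, -4)
3. W is the centroid of triangle FQM ⇒ W = (4/9, -11/9)
4. Y is where the line through W parallel to SP meets line MQ ⇒ Y = (4/9, 16/9)
Y = M + t·(Q−M) with t = -1/3, so MY:YQ = t:(1−t) = -1/3:4/3

MY:YQ = -1/4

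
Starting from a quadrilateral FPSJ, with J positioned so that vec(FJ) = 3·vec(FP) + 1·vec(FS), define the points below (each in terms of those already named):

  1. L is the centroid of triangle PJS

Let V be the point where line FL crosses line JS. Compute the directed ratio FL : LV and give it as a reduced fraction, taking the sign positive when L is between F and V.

Work in coordinates with F = (0, 0), P = (1, 0), S = (0, 1), J = (3, 1).
1. L is the centroid of triangle PJS ⇒ L = (4/3, 2/3)
line FL meets JS at V = (2, 1)
L = F + t·(V−F) with t = 2/3, so FL:LV = 2/3:1/3

FL:LV = 2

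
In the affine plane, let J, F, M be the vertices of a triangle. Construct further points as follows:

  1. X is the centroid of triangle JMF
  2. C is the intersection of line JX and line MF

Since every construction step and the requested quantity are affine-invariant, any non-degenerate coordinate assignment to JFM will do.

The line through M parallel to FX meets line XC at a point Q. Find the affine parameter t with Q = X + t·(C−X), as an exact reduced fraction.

t = 2

Work in coordinates with J = (0, 0), F = (1, 0), M = (0, 1).
1. X is the centroid of triangle JMF ⇒ X = (1/3, 1/3)
2. C is the intersection of line JX and line MF ⇒ C = (1/2, 1/2)
through M parallel to FX: direction (-2/3, 1/3); meets XC at Q = (2/3, 2/3)
Q = X + t·(C−X) with t = 2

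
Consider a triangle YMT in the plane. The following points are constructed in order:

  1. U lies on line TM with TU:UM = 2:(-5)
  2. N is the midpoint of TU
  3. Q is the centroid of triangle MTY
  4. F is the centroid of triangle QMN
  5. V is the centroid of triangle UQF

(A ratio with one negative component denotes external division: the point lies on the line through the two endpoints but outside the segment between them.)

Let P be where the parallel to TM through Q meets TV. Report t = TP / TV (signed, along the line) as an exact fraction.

t = 9/4

Set Y = (0, 0), M = (1, 0), T = (0, 1); any affine frame gives the same invariant.
1. U lies on line TM with TU:UM = 2:(-5) ⇒ U = (-2/3, 5/3)
2. N is the midpoint of TU ⇒ N = (-1/3, 4/3)
3. Q is the centroid of triangle MTY ⇒ Q = (1/3, 1/3)
4. F is the centroid of triangle QMN ⇒ F = (1/3, 5/9)
5. V is the centroid of triangle UQF ⇒ V = (0, 23/27)
through Q parallel to TM: direction (1, -1); meets TV at P = (0, 2/3)
P = T + t·(V−T) with t = 9/4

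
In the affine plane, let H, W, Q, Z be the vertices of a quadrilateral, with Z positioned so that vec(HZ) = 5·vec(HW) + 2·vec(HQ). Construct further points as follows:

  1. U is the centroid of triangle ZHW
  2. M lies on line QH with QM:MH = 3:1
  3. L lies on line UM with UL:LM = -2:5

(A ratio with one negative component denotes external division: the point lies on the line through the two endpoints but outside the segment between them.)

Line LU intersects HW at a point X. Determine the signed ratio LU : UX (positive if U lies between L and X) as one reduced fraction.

Choose coordinates H = (0, 0), W = (1, 0), Q = (0, 1), Z = (5, 2).
1. U is the centroid of triangle ZHW ⇒ U = (2, 2/3)
2. M lies on line QH with QM:MH = 3:1 ⇒ M = (0, 1/4)
3. L lies on line UM with UL:LM = -2:5 ⇒ L = (10/3, 17/18)
line LU meets HW at X = (-6/5, 0)
U = L + t·(X−L) with t = 5/17, so LU:UX = 5/17:12/17

LU:UX = 5/12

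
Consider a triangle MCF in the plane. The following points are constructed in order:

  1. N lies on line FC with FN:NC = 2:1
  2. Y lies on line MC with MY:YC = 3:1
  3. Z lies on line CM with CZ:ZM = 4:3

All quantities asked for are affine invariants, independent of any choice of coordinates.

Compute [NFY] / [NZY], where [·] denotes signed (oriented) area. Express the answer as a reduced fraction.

[NFY]:[NZY] = 14/9

Choose coordinates M = (0, 0), C = (1, 0), F = (0, 1).
1. N lies on line FC with FN:NC = 2:1 ⇒ N = (2/3, 1/3)
2. Y lies on line MC with MY:YC = 3:1 ⇒ Y = (3/4, 0)
3. Z lies on line CM with CZ:ZM = 4:3 ⇒ Z = (3/7, 0)
2·[NFY] = 1/6, 2·[NZY] = 3/28
[NFY]:[NZY] = 1/6:3/28 = 14/9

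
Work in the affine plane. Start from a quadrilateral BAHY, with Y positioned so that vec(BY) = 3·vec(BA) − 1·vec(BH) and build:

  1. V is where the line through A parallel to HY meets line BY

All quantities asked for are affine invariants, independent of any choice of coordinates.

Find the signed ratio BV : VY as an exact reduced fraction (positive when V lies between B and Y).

Choose coordinates B = (0, 0), A = (1, 0), H = (0, 1), Y = (3, -1).
1. V is where the line through A parallel to HY meets line BY ⇒ V = (2, -2/3)
V = B + t·(Y−B) with t = 2/3, so BV:VY = t:(1−t) = 2/3:1/3

BV:VY = 2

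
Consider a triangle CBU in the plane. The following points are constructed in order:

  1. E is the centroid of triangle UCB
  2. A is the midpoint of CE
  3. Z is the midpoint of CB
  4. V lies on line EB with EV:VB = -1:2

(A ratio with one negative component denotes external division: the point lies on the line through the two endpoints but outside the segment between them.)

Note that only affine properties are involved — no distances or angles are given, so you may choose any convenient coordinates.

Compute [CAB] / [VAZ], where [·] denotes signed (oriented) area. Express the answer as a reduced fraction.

[CAB]:[VAZ] = -2

Work in coordinates with C = (0, 0), B = (1, 0), U = (0, 1).
1. E is the centroid of triangle UCB ⇒ E = (1/3, 1/3)
2. A is the midpoint of CE ⇒ A = (1/6, 1/6)
3. Z is the midpoint of CB ⇒ Z = (1/2, 0)
4. V lies on line EB with EV:VB = -1:2 ⇒ V = (-1/3, 2/3)
2·[CAB] = -1/6, 2·[VAZ] = 1/12
[CAB]:[VAZ] = -1/6:1/12 = -2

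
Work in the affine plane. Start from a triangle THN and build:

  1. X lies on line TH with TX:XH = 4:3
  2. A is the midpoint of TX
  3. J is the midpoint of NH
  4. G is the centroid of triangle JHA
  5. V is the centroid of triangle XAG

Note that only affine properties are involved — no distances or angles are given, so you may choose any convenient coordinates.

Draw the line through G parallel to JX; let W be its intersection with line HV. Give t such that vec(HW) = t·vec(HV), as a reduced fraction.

t = 3/4

Choose coordinates T = (0, 0), H = (1, 0), N = (0, 1).
1. X lies on line TH with TX:XH = 4:3 ⇒ X = (4/7, 0)
2. A is the midpoint of TX ⇒ A = (2/7, 0)
3. J is the midpoint of NH ⇒ J = (1/2, 1/2)
4. G is the centroid of triangle JHA ⇒ G = (25/42, 1/6)
5. V is the centroid of triangle XAG ⇒ V = (61/126, 1/18)
through G parallel to JX: direction (1/14, -1/2); meets HV at W = (103/168, 1/24)
W = H + t·(V−H) with t = 3/4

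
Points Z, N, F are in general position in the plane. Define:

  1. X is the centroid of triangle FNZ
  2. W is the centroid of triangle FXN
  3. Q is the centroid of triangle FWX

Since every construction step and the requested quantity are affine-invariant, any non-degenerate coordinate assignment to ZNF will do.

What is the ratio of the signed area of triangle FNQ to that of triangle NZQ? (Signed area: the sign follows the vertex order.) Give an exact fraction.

[FNQ]:[NZQ] = 1/4

Set Z = (0, 0), N = (1, 0), F = (0, 1); any affine frame gives the same invariant.
1. X is the centroid of triangle FNZ ⇒ X = (1/3, 1/3)
2. W is the centroid of triangle FXN ⇒ W = (4/9, 4/9)
3. Q is the centroid of triangle FWX ⇒ Q = (7/27, 16/27)
2·[FNQ] = -4/27, 2·[NZQ] = -16/27
[FNQ]:[NZQ] = -4/27:-16/27 = 1/4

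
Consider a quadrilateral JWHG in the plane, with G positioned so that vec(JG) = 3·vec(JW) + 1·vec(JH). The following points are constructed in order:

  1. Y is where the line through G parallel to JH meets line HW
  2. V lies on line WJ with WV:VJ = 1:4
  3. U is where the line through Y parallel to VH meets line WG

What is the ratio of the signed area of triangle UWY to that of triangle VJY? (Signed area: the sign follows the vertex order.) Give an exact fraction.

[UWY]:[VJY] = 15/28

Assign J = (0, 0), W = (1, 0), H = (0, 1), G = (3, 1) — the answer is frame-independent, so this choice is without loss of generality.
1. Y is where the line through G parallel to JH meets line HW ⇒ Y = (3, -2)
2. V lies on line WJ with WV:VJ = 1:4 ⇒ V = (4/5, 0)
3. U is where the line through Y parallel to VH meets line WG ⇒ U = (9/7, 1/7)
2·[UWY] = 6/7, 2·[VJY] = 8/5
[UWY]:[VJY] = 6/7:8/5 = 15/28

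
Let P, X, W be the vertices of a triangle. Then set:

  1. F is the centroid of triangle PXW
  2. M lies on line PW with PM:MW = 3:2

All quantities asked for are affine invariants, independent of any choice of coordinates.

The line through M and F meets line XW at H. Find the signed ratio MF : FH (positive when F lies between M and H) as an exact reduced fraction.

MF:FH = 1/5

Choose coordinates P = (0, 0), X = (1, 0), W = (0, 1).
1. F is the centroid of triangle PXW ⇒ F = (1/3, 1/3)
2. M lies on line PW with PM:MW = 3:2 ⇒ M = (0, 3/5)
line MF meets XW at H = (2, -1)
F = M + t·(H−M) with t = 1/6, so MF:FH = 1/6:5/6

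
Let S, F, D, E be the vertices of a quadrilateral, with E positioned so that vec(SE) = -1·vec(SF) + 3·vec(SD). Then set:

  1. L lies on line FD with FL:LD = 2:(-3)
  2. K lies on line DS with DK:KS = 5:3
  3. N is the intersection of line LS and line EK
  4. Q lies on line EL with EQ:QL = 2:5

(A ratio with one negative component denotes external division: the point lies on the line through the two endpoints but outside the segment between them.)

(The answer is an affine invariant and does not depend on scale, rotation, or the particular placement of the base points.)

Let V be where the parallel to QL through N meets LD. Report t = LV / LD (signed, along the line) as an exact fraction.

t = 308/141

Set S = (0, 0), F = (1, 0), D = (0, 1), E = (-1, 3); any affine frame gives the same invariant.
1. L lies on line FD with FL:LD = 2:(-3) ⇒ L = (3, -2)
2. K lies on line DS with DK:KS = 5:3 ⇒ K = (0, 3/8)
3. N is the intersection of line LS and line EK ⇒ N = (9/47, -6/47)
4. Q lies on line EL with EQ:QL = 2:5 ⇒ Q = (1/7, 11/7)
through N parallel to QL: direction (20/7, -25/7); meets LD at V = (-167/47, 214/47)
V = L + t·(D−L) with t = 308/141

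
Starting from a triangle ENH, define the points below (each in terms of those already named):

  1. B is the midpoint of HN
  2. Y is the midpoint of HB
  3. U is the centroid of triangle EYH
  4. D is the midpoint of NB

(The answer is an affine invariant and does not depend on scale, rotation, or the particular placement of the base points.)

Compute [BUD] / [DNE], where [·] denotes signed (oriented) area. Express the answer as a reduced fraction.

[BUD]:[DNE] = -1/3

Choose coordinates E = (0, 0), N = (1, 0), H = (0, 1).
1. B is the midpoint of HN ⇒ B = (1/2, 1/2)
2. Y is the midpoint of HB ⇒ Y = (1/4, 3/4)
3. U is the centroid of triangle EYH ⇒ U = (1/12, 7/12)
4. D is the midpoint of NB ⇒ D = (3/4, 1/4)
2·[BUD] = 1/12, 2·[DNE] = -1/4
[BUD]:[DNE] = 1/12:-1/4 = -1/3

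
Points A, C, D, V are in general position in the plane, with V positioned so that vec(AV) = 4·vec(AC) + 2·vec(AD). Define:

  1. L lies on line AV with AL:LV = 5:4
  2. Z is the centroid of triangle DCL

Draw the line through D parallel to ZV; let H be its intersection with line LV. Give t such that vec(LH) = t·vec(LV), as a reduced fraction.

t = 69/8

Work in coordinates with A = (0, 0), C = (1, 0), D = (0, 1), V = (4, 2).
1. L lies on line AV with AL:LV = 5:4 ⇒ L = (20/9, 10/9)
2. Z is the centroid of triangle DCL ⇒ Z = (29/27, 19/27)
through D parallel to ZV: direction (79/27, 35/27); meets LV at H = (158/9, 79/9)
H = L + t·(V−L) with t = 69/8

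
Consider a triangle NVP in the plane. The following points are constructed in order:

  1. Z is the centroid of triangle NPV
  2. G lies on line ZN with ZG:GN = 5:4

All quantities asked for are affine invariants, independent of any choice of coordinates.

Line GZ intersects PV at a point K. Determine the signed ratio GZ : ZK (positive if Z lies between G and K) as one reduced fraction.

GZ:ZK = 10/9

Assign N = (0, 0), V = (1, 0), P = (0, 1) — the answer is frame-independent, so this choice is without loss of generality.
1. Z is the centroid of triangle NPV ⇒ Z = (1/3, 1/3)
2. G lies on line ZN with ZG:GN = 5:4 ⇒ G = (4/27, 4/27)
line GZ meets PV at K = (1/2, 1/2)
Z = G + t·(K−G) with t = 10/19, so GZ:ZK = 10/19:9/19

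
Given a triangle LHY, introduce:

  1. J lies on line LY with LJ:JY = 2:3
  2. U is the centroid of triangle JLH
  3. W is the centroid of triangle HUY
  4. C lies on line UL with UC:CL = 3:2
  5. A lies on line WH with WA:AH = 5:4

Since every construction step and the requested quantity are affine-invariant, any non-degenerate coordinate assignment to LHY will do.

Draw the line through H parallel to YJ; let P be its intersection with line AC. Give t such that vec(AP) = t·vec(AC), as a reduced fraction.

t = -100/251

Choose coordinates L = (0, 0), H = (1, 0), Y = (0, 1).
1. J lies on line LY with LJ:JY = 2:3 ⇒ J = (0, 2/5)
2. U is the centroid of triangle JLH ⇒ U = (1/3, 2/15)
3. W is the centroid of triangle HUY ⇒ W = (4/9, 17/45)
4. C lies on line UL with UC:CL = 3:2 ⇒ C = (2/15, 4/75)
5. A lies on line WH with WA:AH = 5:4 ⇒ A = (61/81, 68/405)
through H parallel to YJ: direction (0, -3/5); meets AC at P = (1, 268/1255)
P = A + t·(C−A) with t = -100/251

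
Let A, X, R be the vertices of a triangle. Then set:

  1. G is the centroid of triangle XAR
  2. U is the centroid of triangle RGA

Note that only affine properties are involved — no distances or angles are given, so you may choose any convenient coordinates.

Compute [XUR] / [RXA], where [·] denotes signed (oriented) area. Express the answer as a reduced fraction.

Choose coordinates A = (0, 0), X = (1, 0), R = (0, 1).
1. G is the centroid of triangle XAR ⇒ G = (1/3, 1/3)
2. U is the centroid of triangle RGA ⇒ U = (1/9, 4/9)
2·[XUR] = -4/9, 2·[RXA] = -1
[XUR]:[RXA] = -4/9:-1 = 4/9

[XUR]:[RXA] = 4/9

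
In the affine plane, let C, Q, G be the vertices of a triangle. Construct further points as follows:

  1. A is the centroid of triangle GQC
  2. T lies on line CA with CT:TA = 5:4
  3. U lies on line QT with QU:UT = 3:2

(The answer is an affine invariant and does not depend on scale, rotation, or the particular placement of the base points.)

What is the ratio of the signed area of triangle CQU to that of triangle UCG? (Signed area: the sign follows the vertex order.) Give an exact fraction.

[CQU]:[UCG] = -5/23

Work in coordinates with C = (0, 0), Q = (1, 0), G = (0, 1).
1. A is the centroid of triangle GQC ⇒ A = (1/3, 1/3)
2. T lies on line CA with CT:TA = 5:4 ⇒ T = (5/27, 5/27)
3. U lies on line QT with QU:UT = 3:2 ⇒ U = (23/45, 1/9)
2·[CQU] = 1/9, 2·[UCG] = -23/45
[CQU]:[UCG] = 1/9:-23/45 = -5/23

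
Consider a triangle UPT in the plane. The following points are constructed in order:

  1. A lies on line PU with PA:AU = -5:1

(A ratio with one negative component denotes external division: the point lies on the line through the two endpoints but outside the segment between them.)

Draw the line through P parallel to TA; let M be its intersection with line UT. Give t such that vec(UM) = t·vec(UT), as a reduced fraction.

t = -4

Set U = (0, 0), P = (1, 0), T = (0, 1); any affine frame gives the same invariant.
1. A lies on line PU with PA:AU = -5:1 ⇒ A = (-1/4, 0)
through P parallel to TA: direction (-1/4, -1); meets UT at M = (0, -4)
M = U + t·(T−U) with t = -4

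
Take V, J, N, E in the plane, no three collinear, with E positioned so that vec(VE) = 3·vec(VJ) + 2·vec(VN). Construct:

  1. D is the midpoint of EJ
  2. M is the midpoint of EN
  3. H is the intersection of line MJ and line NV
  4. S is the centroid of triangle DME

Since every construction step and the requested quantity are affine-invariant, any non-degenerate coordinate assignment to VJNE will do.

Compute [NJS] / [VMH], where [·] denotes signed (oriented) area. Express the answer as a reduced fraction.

Choose coordinates V = (0, 0), J = (1, 0), N = (0, 1), E = (3, 2).
1. D is the midpoint of EJ ⇒ D = (2, 1)
2. M is the midpoint of EN ⇒ M = (3/2, 3/2)
3. H is the intersection of line MJ and line NV ⇒ H = (0, -3)
4. S is the centroid of triangle DME ⇒ S = (13/6, 3/2)
2·[NJS] = 8/3, 2·[VMH] = -9/2
[NJS]:[VMH] = 8/3:-9/2 = -16/27

[NJS]:[VMH] = -16/27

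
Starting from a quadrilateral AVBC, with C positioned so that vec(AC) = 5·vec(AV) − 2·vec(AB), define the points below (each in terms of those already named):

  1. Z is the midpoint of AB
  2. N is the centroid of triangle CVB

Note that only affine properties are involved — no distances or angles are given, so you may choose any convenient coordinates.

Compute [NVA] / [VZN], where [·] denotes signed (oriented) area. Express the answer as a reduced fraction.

[NVA]:[VZN] = -2

Set A = (0, 0), V = (1, 0), B = (0, 1), C = (5, -2); any affine frame gives the same invariant.
1. Z is the midpoint of AB ⇒ Z = (0, 1/2)
2. N is the centroid of triangle CVB ⇒ N = (2, -1/3)
2·[NVA] = 1/3, 2·[VZN] = -1/6
[NVA]:[VZN] = 1/3:-1/6 = -2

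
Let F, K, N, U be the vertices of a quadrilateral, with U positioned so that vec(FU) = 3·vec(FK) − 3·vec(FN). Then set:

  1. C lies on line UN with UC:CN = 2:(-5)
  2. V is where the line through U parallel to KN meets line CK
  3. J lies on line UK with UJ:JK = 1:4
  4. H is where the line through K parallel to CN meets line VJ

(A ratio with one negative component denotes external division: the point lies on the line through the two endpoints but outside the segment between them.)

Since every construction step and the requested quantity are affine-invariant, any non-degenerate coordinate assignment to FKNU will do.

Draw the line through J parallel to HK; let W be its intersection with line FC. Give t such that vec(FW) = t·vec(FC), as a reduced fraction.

Assign F = (0, 0), K = (1, 0), N = (0, 1), U = (3, -3) — the answer is frame-independent, so this choice is without loss of generality.
1. C lies on line UN with UC:CN = 2:(-5) ⇒ C = (5, -17/3)
2. V is where the line through U parallel to KN meets line CK ⇒ V = (17/5, -17/5)
3. J lies on line UK with UJ:JK = 1:4 ⇒ J = (13/5, -12/5)
4. H is where the line through K parallel to CN meets line VJ ⇒ H = (29/5, -32/5)
through J parallel to HK: direction (-24/5, 32/5); meets FC at W = (16/3, -272/45)
W = F + t·(C−F) with t = 16/15

t = 16/15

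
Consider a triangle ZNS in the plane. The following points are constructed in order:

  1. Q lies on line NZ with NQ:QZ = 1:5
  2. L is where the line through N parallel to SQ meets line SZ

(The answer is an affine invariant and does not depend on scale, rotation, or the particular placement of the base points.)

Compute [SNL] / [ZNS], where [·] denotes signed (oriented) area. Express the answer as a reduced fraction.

[SNL]:[ZNS] = 1/5

Choose coordinates Z = (0, 0), N = (1, 0), S = (0, 1).
1. Q lies on line NZ with NQ:QZ = 1:5 ⇒ Q = (5/6, 0)
2. L is where the line through N parallel to SQ meets line SZ ⇒ L = (0, 6/5)
2·[SNL] = 1/5, 2·[ZNS] = 1
[SNL]:[ZNS] = 1/5:1 = 1/5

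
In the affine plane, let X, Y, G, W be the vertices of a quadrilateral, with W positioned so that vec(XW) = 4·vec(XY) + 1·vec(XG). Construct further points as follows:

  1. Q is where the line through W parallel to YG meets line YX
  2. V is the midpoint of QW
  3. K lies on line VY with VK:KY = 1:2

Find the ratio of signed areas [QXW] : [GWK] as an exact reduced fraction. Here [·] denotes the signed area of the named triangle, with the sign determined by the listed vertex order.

[QXW]:[GWK] = 15/8

Assign X = (0, 0), Y = (1, 0), G = (0, 1), W = (4, 1) — the answer is frame-independent, so this choice is without loss of generality.
1. Q is where the line through W parallel to YG meets line YX ⇒ Q = (5, 0)
2. V is the midpoint of QW ⇒ V = (9/2, 1/2)
3. K lies on line VY with VK:KY = 1:2 ⇒ K = (10/3, 1/3)
2·[QXW] = -5, 2·[GWK] = -8/3
[QXW]:[GWK] = -5:-8/3 = 15/8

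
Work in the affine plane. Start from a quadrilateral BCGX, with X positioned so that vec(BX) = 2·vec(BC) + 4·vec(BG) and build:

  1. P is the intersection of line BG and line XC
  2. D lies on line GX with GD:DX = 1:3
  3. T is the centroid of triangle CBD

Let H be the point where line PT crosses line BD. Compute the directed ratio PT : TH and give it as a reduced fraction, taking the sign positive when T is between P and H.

PT:TH = 17/7

Set B = (0, 0), C = (1, 0), G = (0, 1), X = (2, 4); any affine frame gives the same invariant.
1. P is the intersection of line BG and line XC ⇒ P = (0, -4)
2. D lies on line GX with GD:DX = 1:3 ⇒ D = (1/2, 7/4)
3. T is the centroid of triangle CBD ⇒ T = (1/2, 7/12)
line PT meets BD at H = (12/17, 42/17)
T = P + t·(H−P) with t = 17/24, so PT:TH = 17/24:7/24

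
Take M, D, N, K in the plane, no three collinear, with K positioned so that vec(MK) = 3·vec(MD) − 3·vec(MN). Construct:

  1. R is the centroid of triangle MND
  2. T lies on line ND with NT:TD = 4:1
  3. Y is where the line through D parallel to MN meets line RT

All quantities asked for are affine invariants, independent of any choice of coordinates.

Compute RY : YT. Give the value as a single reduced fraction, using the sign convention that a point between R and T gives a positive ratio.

RY:YT = -10/3

Choose coordinates M = (0, 0), D = (1, 0), N = (0, 1), K = (3, -3).
1. R is the centroid of triangle MND ⇒ R = (1/3, 1/3)
2. T lies on line ND with NT:TD = 4:1 ⇒ T = (4/5, 1/5)
3. Y is where the line through D parallel to MN meets line RT ⇒ Y = (1, 1/7)
Y = R + t·(T−R) with t = 10/7, so RY:YT = t:(1−t) = 10/7:-3/7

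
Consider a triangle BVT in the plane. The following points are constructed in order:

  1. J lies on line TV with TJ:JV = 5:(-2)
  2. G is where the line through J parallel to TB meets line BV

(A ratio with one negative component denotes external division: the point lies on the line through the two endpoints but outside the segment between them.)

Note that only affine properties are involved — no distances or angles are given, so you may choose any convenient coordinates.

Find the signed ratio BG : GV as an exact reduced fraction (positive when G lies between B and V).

BG:GV = -5/2

Set B = (0, 0), V = (1, 0), T = (0, 1); any affine frame gives the same invariant.
1. J lies on line TV with TJ:JV = 5:(-2) ⇒ J = (5/3, -2/3)
2. G is where the line through J parallel to TB meets line BV ⇒ G = (5/3, 0)
G = B + t·(V−B) with t = 5/3, so BG:GV = t:(1−t) = 5/3:-2/3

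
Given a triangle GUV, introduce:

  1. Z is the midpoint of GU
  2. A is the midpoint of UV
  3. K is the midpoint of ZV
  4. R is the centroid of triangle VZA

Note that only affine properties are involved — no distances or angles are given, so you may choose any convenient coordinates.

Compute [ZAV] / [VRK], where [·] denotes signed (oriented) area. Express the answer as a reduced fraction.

[ZAV]:[VRK] = -6

Set G = (0, 0), U = (1, 0), V = (0, 1); any affine frame gives the same invariant.
1. Z is the midpoint of GU ⇒ Z = (1/2, 0)
2. A is the midpoint of UV ⇒ A = (1/2, 1/2)
3. K is the midpoint of ZV ⇒ K = (1/4, 1/2)
4. R is the centroid of triangle VZA ⇒ R = (1/3, 1/2)
2·[ZAV] = 1/4, 2·[VRK] = -1/24
[ZAV]:[VRK] = 1/4:-1/24 = -6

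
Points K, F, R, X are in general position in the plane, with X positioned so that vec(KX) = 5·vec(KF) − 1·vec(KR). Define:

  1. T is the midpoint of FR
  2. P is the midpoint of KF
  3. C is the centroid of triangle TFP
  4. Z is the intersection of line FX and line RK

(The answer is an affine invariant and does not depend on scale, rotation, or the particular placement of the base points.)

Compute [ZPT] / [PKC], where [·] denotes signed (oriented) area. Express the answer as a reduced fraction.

[ZPT]:[PKC] = -3

Set K = (0, 0), F = (1, 0), R = (0, 1), X = (5, -1); any affine frame gives the same invariant.
1. T is the midpoint of FR ⇒ T = (1/2, 1/2)
2. P is the midpoint of KF ⇒ P = (1/2, 0)
3. C is the centroid of triangle TFP ⇒ C = (2/3, 1/6)
4. Z is the intersection of line FX and line RK ⇒ Z = (0, 1/4)
2·[ZPT] = 1/4, 2·[PKC] = -1/12
[ZPT]:[PKC] = 1/4:-1/12 = -3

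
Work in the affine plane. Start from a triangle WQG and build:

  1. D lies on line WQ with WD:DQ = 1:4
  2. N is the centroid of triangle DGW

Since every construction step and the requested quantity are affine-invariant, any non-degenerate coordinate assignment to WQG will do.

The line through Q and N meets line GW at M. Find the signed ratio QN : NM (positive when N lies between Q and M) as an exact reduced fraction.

Work in coordinates with W = (0, 0), Q = (1, 0), G = (0, 1).
1. D lies on line WQ with WD:DQ = 1:4 ⇒ D = (1/5, 0)
2. N is the centroid of triangle DGW ⇒ N = (1/15, 1/3)
line QN meets GW at M = (0, 5/14)
N = Q + t·(M−Q) with t = 14/15, so QN:NM = 14/15:1/15

QN:NM = 14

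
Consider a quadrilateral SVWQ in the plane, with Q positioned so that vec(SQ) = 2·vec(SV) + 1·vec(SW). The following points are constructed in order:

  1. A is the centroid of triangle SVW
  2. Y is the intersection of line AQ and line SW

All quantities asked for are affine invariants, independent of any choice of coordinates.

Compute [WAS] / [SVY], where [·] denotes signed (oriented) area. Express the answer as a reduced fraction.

Work in coordinates with S = (0, 0), V = (1, 0), W = (0, 1), Q = (2, 1).
1. A is the centroid of triangle SVW ⇒ A = (1/3, 1/3)
2. Y is the intersection of line AQ and line SW ⇒ Y = (0, 1/5)
2·[WAS] = -1/3, 2·[SVY] = 1/5
[WAS]:[SVY] = -1/3:1/5 = -5/3

[WAS]:[SVY] = -5/3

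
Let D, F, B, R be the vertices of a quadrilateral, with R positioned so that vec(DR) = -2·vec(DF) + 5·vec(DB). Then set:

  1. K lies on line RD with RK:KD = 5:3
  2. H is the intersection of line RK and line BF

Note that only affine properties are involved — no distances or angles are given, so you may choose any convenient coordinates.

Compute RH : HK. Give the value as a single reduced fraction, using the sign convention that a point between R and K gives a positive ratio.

Choose coordinates D = (0, 0), F = (1, 0), B = (0, 1), R = (-2, 5).
1. K lies on line RD with RK:KD = 5:3 ⇒ K = (-3/4, 15/8)
2. H is the intersection of line RK and line BF ⇒ H = (-2/3, 5/3)
H = R + t·(K−R) with t = 16/15, so RH:HK = t:(1−t) = 16/15:-1/15

RH:HK = -16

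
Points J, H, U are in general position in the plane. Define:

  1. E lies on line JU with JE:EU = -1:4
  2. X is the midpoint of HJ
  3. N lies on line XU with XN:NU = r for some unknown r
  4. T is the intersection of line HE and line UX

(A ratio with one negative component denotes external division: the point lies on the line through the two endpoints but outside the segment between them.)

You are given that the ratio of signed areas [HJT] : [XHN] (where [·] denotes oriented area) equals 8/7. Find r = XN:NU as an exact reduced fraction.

Work in coordinates with J = (0, 0), H = (1, 0), U = (0, 1).
1. E lies on line JU with JE:EU = -1:4 ⇒ E = (0, -1/3)
2. X is the midpoint of HJ ⇒ X = (1/2, 0)
3. With XN:NU = r, write λ = r/(r+1) so N = X + λ·(U−X); N is affine-linear in λ
4. T is the intersection of line HE and line UX ⇒ T = (4/7, -1/7)
Every point depending on N is an affine combination of N and λ-independent points, so each such coordinate is linear in λ; the λ² term in each signed area is a multiple of (U−X)×(U−X) = 0, so 2·[HJT] and 2·[XHN] are each linear in λ. Evaluating at λ=0 and λ=1:
  2·[HJT] = 1/7,   2·[XHN] = 1/2·λ
So [HJT]:[XHN] = (1/7) / (1/2·λ). Setting this equal to 8/7:
  1/7 = 8/7·(1/2·λ)  ⇒  λ = 1/4
Then r = λ/(1−λ) = (1/4)/(3/4) = 1/3. Check: with r = 1/3, N = (3/8, 1/4) and [HJT]:[XHN] = 8/7 as required.

r = 1/3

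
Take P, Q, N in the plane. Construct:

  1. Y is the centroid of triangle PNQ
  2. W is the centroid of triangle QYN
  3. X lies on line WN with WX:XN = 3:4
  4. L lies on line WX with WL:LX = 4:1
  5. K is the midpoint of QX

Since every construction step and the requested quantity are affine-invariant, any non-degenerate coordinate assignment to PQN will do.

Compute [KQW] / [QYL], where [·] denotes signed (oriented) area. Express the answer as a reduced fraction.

[KQW]:[QYL] = 15/118

Choose coordinates P = (0, 0), Q = (1, 0), N = (0, 1).
1. Y is the centroid of triangle PNQ ⇒ Y = (1/3, 1/3)
2. W is the centroid of triangle QYN ⇒ W = (4/9, 4/9)
3. X lies on line WN with WX:XN = 3:4 ⇒ X = (16/63, 43/63)
4. L lies on line WX with WL:LX = 4:1 ⇒ L = (92/315, 40/63)
5. K is the midpoint of QX ⇒ K = (79/126, 43/126)
2·[KQW] = -1/42, 2·[QYL] = -59/315
[KQW]:[QYL] = -1/42:-59/315 = 15/118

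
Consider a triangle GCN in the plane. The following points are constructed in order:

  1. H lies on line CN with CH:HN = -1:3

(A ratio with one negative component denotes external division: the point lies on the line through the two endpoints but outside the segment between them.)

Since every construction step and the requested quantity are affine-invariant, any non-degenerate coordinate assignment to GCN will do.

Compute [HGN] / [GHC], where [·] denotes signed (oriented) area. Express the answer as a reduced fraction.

Work in coordinates with G = (0, 0), C = (1, 0), N = (0, 1).
1. H lies on line CN with CH:HN = -1:3 ⇒ H = (3/2, -1/2)
2·[HGN] = -3/2, 2·[GHC] = 1/2
[HGN]:[GHC] = -3/2:1/2 = -3

[HGN]:[GHC] = -3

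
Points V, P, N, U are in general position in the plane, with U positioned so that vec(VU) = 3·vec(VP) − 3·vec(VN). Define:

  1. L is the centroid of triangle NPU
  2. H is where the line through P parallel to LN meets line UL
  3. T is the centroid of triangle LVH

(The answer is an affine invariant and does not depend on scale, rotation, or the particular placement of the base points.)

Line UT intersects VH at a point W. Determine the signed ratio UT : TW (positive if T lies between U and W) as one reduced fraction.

Work in coordinates with V = (0, 0), P = (1, 0), N = (0, 1), U = (3, -3).
1. L is the centroid of triangle NPU ⇒ L = (4/3, -2/3)
2. H is where the line through P parallel to LN meets line UL ⇒ H = (-1/3, 5/3)
3. T is the centroid of triangle LVH ⇒ T = (1/3, 1/3)
line UT meets VH at W = (-1/5, 1)
T = U + t·(W−U) with t = 5/6, so UT:TW = 5/6:1/6

UT:TW = 5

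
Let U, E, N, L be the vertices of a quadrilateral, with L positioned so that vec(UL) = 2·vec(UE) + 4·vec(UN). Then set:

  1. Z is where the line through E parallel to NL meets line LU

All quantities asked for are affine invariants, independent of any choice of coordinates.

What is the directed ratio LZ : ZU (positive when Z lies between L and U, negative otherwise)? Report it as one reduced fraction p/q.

LZ:ZU = -5/3

Work in coordinates with U = (0, 0), E = (1, 0), N = (0, 1), L = (2, 4).
1. Z is where the line through E parallel to NL meets line LU ⇒ Z = (-3, -6)
Z = L + t·(U−L) with t = 5/2, so LZ:ZU = t:(1−t) = 5/2:-3/2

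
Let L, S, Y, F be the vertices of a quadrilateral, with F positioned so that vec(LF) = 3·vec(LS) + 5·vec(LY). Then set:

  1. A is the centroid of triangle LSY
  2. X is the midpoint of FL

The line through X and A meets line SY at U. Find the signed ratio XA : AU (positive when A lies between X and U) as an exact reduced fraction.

Set L = (0, 0), S = (1, 0), Y = (0, 1), F = (3, 5); any affine frame gives the same invariant.
1. A is the centroid of triangle LSY ⇒ A = (1/3, 1/3)
2. X is the midpoint of FL ⇒ X = (3/2, 5/2)
line XA meets SY at U = (9/20, 11/20)
A = X + t·(U−X) with t = 10/9, so XA:AU = 10/9:-1/9

XA:AU = -10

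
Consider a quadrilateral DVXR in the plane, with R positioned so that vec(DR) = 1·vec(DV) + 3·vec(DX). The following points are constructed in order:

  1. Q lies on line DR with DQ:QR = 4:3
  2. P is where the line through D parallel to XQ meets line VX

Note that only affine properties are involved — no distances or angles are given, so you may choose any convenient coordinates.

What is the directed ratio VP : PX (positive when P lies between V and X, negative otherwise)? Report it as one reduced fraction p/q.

VP:PX = 5/4

Set D = (0, 0), V = (1, 0), X = (0, 1), R = (1, 3); any affine frame gives the same invariant.
1. Q lies on line DR with DQ:QR = 4:3 ⇒ Q = (4/7, 12/7)
2. P is where the line through D parallel to XQ meets line VX ⇒ P = (4/9, 5/9)
P = V + t·(X−V) with t = 5/9, so VP:PX = t:(1−t) = 5/9:4/9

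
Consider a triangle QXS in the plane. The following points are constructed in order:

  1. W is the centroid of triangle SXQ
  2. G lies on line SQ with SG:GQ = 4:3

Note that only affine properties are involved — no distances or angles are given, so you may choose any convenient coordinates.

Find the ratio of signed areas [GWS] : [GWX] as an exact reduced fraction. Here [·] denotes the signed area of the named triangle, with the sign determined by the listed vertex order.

Work in coordinates with Q = (0, 0), X = (1, 0), S = (0, 1).
1. W is the centroid of triangle SXQ ⇒ W = (1/3, 1/3)
2. G lies on line SQ with SG:GQ = 4:3 ⇒ G = (0, 3/7)
2·[GWS] = 4/21, 2·[GWX] = -1/21
[GWS]:[GWX] = 4/21:-1/21 = -4

[GWS]:[GWX] = -4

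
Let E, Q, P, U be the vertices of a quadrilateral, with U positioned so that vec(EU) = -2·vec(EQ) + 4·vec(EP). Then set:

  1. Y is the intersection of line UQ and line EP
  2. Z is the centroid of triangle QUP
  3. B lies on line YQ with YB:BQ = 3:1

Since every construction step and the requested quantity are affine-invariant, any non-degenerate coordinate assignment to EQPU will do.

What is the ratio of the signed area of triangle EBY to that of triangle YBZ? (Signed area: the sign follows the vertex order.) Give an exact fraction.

[EBY]:[YBZ] = -12

Work in coordinates with E = (0, 0), Q = (1, 0), P = (0, 1), U = (-2, 4).
1. Y is the intersection of line UQ and line EP ⇒ Y = (0, 4/3)
2. Z is the centroid of triangle QUP ⇒ Z = (-1/3, 5/3)
3. B lies on line YQ with YB:BQ = 3:1 ⇒ B = (3/4, 1/3)
2·[EBY] = 1, 2·[YBZ] = -1/12
[EBY]:[YBZ] = 1:-1/12 = -12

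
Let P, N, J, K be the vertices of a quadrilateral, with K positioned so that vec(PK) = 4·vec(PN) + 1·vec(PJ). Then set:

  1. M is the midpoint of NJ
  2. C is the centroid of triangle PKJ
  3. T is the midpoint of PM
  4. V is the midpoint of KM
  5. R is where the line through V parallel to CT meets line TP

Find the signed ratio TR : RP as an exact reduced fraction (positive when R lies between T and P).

Work in coordinates with P = (0, 0), N = (1, 0), J = (0, 1), K = (4, 1).
1. M is the midpoint of NJ ⇒ M = (1/2, 1/2)
2. C is the centroid of triangle PKJ ⇒ C = (4/3, 2/3)
3. T is the midpoint of PM ⇒ T = (1/4, 1/4)
4. V is the midpoint of KM ⇒ V = (9/4, 3/4)
5. R is where the line through V parallel to CT meets line TP ⇒ R = (-3/16, -3/16)
R = T + t·(P−T) with t = 7/4, so TR:RP = t:(1−t) = 7/4:-3/4

TR:RP = -7/3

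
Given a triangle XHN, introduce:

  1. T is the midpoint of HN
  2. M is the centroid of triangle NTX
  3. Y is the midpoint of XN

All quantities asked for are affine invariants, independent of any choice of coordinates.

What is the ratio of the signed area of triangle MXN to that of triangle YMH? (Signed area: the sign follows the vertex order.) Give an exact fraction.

[MXN]:[YMH] = 2

Choose coordinates X = (0, 0), H = (1, 0), N = (0, 1).
1. T is the midpoint of HN ⇒ T = (1/2, 1/2)
2. M is the centroid of triangle NTX ⇒ M = (1/6, 1/2)
3. Y is the midpoint of XN ⇒ Y = (0, 1/2)
2·[MXN] = -1/6, 2·[YMH] = -1/12
[MXN]:[YMH] = -1/6:-1/12 = 2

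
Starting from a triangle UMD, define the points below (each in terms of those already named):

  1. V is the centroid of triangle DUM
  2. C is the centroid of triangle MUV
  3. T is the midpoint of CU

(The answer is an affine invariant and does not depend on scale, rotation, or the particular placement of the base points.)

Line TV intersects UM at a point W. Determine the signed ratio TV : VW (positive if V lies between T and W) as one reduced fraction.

TV:VW = -5/6

Assign U = (0, 0), M = (1, 0), D = (0, 1) — the answer is frame-independent, so this choice is without loss of generality.
1. V is the centroid of triangle DUM ⇒ V = (1/3, 1/3)
2. C is the centroid of triangle MUV ⇒ C = (4/9, 1/9)
3. T is the midpoint of CU ⇒ T = (2/9, 1/18)
line TV meets UM at W = (1/5, 0)
V = T + t·(W−T) with t = -5, so TV:VW = -5:6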